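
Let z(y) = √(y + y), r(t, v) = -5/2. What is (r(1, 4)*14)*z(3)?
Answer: -35*√6 ≈ -85.732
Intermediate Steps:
r(t, v) = -5/2 (r(t, v) = -5*½ = -5/2)
z(y) = √2*√y (z(y) = √(2*y) = √2*√y)
(r(1, 4)*14)*z(3) = (-5/2*14)*(√2*√3) = -35*√6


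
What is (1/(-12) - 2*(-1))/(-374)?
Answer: -23/4488 ≈ -0.0051248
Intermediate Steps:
(1/(-12) - 2*(-1))/(-374) = (-1/12 + 2)*(-1/374) = (23/12)*(-1/374) = -23/4488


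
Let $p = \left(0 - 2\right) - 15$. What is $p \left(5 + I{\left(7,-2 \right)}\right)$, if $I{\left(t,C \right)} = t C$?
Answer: $153$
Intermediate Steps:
$I{\left(t,C \right)} = C t$
$p = -17$ ($p = -2 - 15 = -17$)
$p \left(5 + I{\left(7,-2 \right)}\right) = - 17 \left(5 - 14\right) = \left(-17\right) \left(-9\right) = 153$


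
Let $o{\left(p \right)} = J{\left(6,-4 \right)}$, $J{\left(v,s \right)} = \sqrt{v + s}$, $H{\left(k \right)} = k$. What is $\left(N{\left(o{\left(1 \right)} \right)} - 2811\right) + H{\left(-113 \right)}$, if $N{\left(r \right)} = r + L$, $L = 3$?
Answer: $-2921 + \sqrt{2} \approx -2919.6$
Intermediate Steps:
$J{\left(v,s \right)} = \sqrt{s + v}$
$o{\left(p \right)} = \sqrt{2}$ ($o{\left(p \right)} = \sqrt{-4 + 6} = \sqrt{2}$)
$N{\left(r \right)} = 3 + r$ ($N{\left(r \right)} = r + 3 = 3 + r$)
$\left(N{\left(o{\left(1 \right)} \right)} - 2811\right) + H{\left(-113 \right)} = \left(\left(3 + \sqrt{2}\right) - 2811\right) - 113 = \left(-2808 + \sqrt{2}\right) - 113 = -2921 + \sqrt{2}$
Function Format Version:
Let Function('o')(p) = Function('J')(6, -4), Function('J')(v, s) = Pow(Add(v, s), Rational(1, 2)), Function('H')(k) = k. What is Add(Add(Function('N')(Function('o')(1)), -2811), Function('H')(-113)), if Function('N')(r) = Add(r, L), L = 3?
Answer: Add(-2921, Pow(2, Rational(1, 2))) ≈ -2919.6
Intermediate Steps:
Function('J')(v, s) = Pow(Add(s, v), Rational(1, 2))
Function('o')(p) = Pow(2, Rational(1, 2)) (Function('o')(p) = Pow(Add(-4, 6), Rational(1, 2)) = Pow(2, Rational(1, 2)))
Function('N')(r) = Add(3, r) (Function('N')(r) = Add(r, 3) = Add(3, r))
Add(Add(Function('N')(Function('o')(1)), -2811), Function('H')(-113)) = Add(Add(Add(3, Pow(2, Rational(1, 2))), -2811), -113) = Add(Add(-2808, Pow(2, Rational(1, 2))), -113) = Add(-2921, Pow(2, Rational(1, 2)))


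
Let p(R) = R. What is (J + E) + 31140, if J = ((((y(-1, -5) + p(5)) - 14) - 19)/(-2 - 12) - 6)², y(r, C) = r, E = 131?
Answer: 6132141/196 ≈ 31286.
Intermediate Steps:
J = 3025/196 (J = ((((-1 + 5) - 14) - 19)/(-2 - 12) - 6)² = (((4 - 14) - 19)/(-14) - 6)² = ((-10 - 19)*(-1/14) - 6)² = (-29*(-1/14) - 6)² = (29/14 - 6)² = (-55/14)² = 3025/196 ≈ 15.434)
(J + E) + 31140 = (3025/196 + 131) + 31140 = 28701/196 + 31140 = 6132141/196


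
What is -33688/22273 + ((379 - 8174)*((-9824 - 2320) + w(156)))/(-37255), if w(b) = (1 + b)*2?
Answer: -411031280098/165956123 ≈ -2476.7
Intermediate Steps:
w(b) = 2 + 2*b
-33688/22273 + ((379 - 8174)*((-9824 - 2320) + w(156)))/(-37255) = -33688/22273 + ((379 - 8174)*((-9824 - 2320) + (2 + 2*156)))/(-37255) = -33688*1/22273 - 7795*(-12144 + (2 + 312))*(-1/37255) = -33688/22273 - 7795*(-12144 + 314)*(-1/37255) = -33688/22273 - 7795*(-11830)*(-1/37255) = -33688/22273 + 92214850*(-1/37255) = -33688/22273 - 18442970/7451 = -411031280098/165956123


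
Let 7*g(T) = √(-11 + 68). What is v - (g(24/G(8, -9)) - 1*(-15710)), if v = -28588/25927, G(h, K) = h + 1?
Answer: -407341758/25927 - √57/7 ≈ -15712.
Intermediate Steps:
G(h, K) = 1 + h
g(T) = √57/7 (g(T) = √(-11 + 68)/7 = √57/7)
v = -28588/25927 (v = -28588*1/25927 = -28588/25927 ≈ -1.1026)
v - (g(24/G(8, -9)) - 1*(-15710)) = -28588/25927 - (√57/7 - 1*(-15710)) = -28588/25927 - (√57/7 + 15710) = -28588/25927 - (15710 + √57/7) = -28588/25927 + (-15710 - √57/7) = -407341758/25927 - √57/7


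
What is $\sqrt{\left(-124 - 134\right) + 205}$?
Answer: $i \sqrt{53} \approx 7.2801 i$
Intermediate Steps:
$\sqrt{\left(-124 - 134\right) + 205} = \sqrt{-258 + 205} = \sqrt{-53} = i \sqrt{53}$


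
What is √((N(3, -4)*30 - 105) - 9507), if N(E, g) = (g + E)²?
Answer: I*√9582 ≈ 97.888*I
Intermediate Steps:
N(E, g) = (E + g)²
√((N(3, -4)*30 - 105) - 9507) = √(((3 - 4)²*30 - 105) - 9507) = √(((-1)²*30 - 105) - 9507) = √((1*30 - 105) - 9507) = √((30 - 105) - 9507) = √(-75 - 9507) = √(-9582) = I*√9582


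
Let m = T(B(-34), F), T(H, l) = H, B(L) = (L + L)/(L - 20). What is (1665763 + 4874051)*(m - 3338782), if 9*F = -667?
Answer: -65505015093680/3 ≈ -2.1835e+13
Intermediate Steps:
B(L) = 2*L/(-20 + L) (B(L) = (2*L)/(-20 + L) = 2*L/(-20 + L))
F = -667/9 (F = (⅑)*(-667) = -667/9 ≈ -74.111)
m = 34/27 (m = 2*(-34)/(-20 - 34) = 2*(-34)/(-54) = 2*(-34)*(-1/54) = 34/27 ≈ 1.2593)
(1665763 + 4874051)*(m - 3338782) = (1665763 + 4874051)*(34/27 - 3338782) = 6539814*(-90147080/27) = -65505015093680/3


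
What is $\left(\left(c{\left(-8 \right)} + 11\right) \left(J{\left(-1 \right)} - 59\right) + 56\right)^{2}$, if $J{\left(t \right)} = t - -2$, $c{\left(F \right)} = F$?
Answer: $13924$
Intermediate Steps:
$J{\left(t \right)} = 2 + t$ ($J{\left(t \right)} = t + 2 = 2 + t$)
$\left(\left(c{\left(-8 \right)} + 11\right) \left(J{\left(-1 \right)} - 59\right) + 56\right)^{2} = \left(\left(-8 + 11\right) \left(\left(2 - 1\right) - 59\right) + 56\right)^{2} = \left(3 \left(1 - 59\right) + 56\right)^{2} = \left(3 \left(-58\right) + 56\right)^{2} = \left(-174 + 56\right)^{2} = \left(-118\right)^{2} = 13924$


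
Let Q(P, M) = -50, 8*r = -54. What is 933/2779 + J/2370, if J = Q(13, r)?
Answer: 207226/658623 ≈ 0.31464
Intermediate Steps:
r = -27/4 (r = (⅛)*(-54) = -27/4 ≈ -6.7500)
J = -50
933/2779 + J/2370 = 933/2779 - 50/2370 = 933*(1/2779) - 50*1/2370 = 933/2779 - 5/237 = 207226/658623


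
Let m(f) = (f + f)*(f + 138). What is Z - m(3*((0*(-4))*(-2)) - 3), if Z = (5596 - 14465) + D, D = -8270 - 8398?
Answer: -24727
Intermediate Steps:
D = -16668
m(f) = 2*f*(138 + f) (m(f) = (2*f)*(138 + f) = 2*f*(138 + f))
Z = -25537 (Z = (5596 - 14465) - 16668 = -8869 - 16668 = -25537)
Z - m(3*((0*(-4))*(-2)) - 3) = -25537 - 2*(3*((0*(-4))*(-2)) - 3)*(138 + (3*((0*(-4))*(-2)) - 3)) = -25537 - 2*(3*(0*(-2)) - 3)*(138 + (3*(0*(-2)) - 3)) = -25537 - 2*(3*0 - 3)*(138 + (3*0 - 3)) = -25537 - 2*(0 - 3)*(138 + (0 - 3)) = -25537 - 2*(-3)*(138 - 3) = -25537 - 2*(-3)*135 = -25537 - 1*(-810) = -25537 + 810 = -24727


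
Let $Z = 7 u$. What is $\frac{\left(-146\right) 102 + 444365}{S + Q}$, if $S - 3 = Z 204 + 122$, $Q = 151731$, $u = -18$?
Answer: $\frac{429473}{126152} \approx 3.4044$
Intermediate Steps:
$Z = -126$ ($Z = 7 \left(-18\right) = -126$)
$S = -25579$ ($S = 3 + \left(\left(-126\right) 204 + 122\right) = 3 + \left(-25704 + 122\right) = 3 - 25582 = -25579$)
$\frac{\left(-146\right) 102 + 444365}{S + Q} = \frac{\left(-146\right) 102 + 444365}{-25579 + 151731} = \frac{-14892 + 444365}{126152} = 429473 \cdot \frac{1}{126152} = \frac{429473}{126152}$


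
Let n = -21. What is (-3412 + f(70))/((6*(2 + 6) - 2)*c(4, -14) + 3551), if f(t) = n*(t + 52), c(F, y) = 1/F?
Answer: -11948/7125 ≈ -1.6769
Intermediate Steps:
f(t) = -1092 - 21*t (f(t) = -21*(t + 52) = -21*(52 + t) = -1092 - 21*t)
(-3412 + f(70))/((6*(2 + 6) - 2)*c(4, -14) + 3551) = (-3412 + (-1092 - 21*70))/((6*(2 + 6) - 2)/4 + 3551) = (-3412 + (-1092 - 1470))/((6*8 - 2)*(¼) + 3551) = (-3412 - 2562)/((48 - 2)*(¼) + 3551) = -5974/(46*(¼) + 3551) = -5974/(23/2 + 3551) = -5974/7125/2 = -5974*2/7125 = -11948/7125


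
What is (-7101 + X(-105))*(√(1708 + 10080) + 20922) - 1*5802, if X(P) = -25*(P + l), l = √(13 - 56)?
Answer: -5802 - 2*(4476 + 25*I*√43)*(10461 + √2947) ≈ -9.4139e+7 - 3.4477e+6*I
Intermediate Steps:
l = I*√43 (l = √(-43) = I*√43 ≈ 6.5574*I)
X(P) = -25*P - 25*I*√43 (X(P) = -25*(P + I*√43) = -25*P - 25*I*√43)
(-7101 + X(-105))*(√(1708 + 10080) + 20922) - 1*5802 = (-7101 + (-25*(-105) - 25*I*√43))*(√(1708 + 10080) + 20922) - 1*5802 = (-7101 + (2625 - 25*I*√43))*(√11788 + 20922) - 5802 = (-4476 - 25*I*√43)*(2*√2947 + 20922) - 5802 = (-4476 - 25*I*√43)*(20922 + 2*√2947) - 5802 = -5802 + (-4476 - 25*I*√43)*(20922 + 2*√2947)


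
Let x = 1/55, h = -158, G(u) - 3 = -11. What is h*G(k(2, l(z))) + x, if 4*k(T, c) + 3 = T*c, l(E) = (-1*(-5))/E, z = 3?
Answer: 69521/55 ≈ 1264.0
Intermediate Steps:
l(E) = 5/E
k(T, c) = -3/4 + T*c/4 (k(T, c) = -3/4 + (T*c)/4 = -3/4 + T*c/4)
G(u) = -8 (G(u) = 3 - 11 = -8)
x = 1/55 ≈ 0.018182
h*G(k(2, l(z))) + x = -158*(-8) + 1/55 = 1264 + 1/55 = 69521/55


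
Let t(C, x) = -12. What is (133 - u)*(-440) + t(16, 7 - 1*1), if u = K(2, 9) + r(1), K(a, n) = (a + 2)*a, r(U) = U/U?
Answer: -54572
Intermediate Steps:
r(U) = 1
K(a, n) = a*(2 + a) (K(a, n) = (2 + a)*a = a*(2 + a))
u = 9 (u = 2*(2 + 2) + 1 = 2*4 + 1 = 8 + 1 = 9)
(133 - u)*(-440) + t(16, 7 - 1*1) = (133 - 1*9)*(-440) - 12 = (133 - 9)*(-440) - 12 = 124*(-440) - 12 = -54560 - 12 = -54572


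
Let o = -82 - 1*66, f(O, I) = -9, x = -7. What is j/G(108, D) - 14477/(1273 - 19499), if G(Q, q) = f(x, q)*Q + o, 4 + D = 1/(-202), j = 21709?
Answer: -189726997/10206560 ≈ -18.589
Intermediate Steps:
o = -148 (o = -82 - 66 = -148)
D = -809/202 (D = -4 + 1/(-202) = -4 - 1/202 = -809/202 ≈ -4.0050)
G(Q, q) = -148 - 9*Q (G(Q, q) = -9*Q - 148 = -148 - 9*Q)
j/G(108, D) - 14477/(1273 - 19499) = 21709/(-148 - 9*108) - 14477/(1273 - 19499) = 21709/(-148 - 972) - 14477/(-18226) = 21709/(-1120) - 14477*(-1/18226) = 21709*(-1/1120) + 14477/18226 = -21709/1120 + 14477/18226 = -189726997/10206560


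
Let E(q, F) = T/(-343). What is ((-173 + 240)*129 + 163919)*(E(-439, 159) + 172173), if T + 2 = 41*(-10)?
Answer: 10190778504062/343 ≈ 2.9711e+10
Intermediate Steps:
T = -412 (T = -2 + 41*(-10) = -2 - 410 = -412)
E(q, F) = 412/343 (E(q, F) = -412/(-343) = -412*(-1/343) = 412/343)
((-173 + 240)*129 + 163919)*(E(-439, 159) + 172173) = ((-173 + 240)*129 + 163919)*(412/343 + 172173) = (67*129 + 163919)*(59055751/343) = (8643 + 163919)*(59055751/343) = 172562*(59055751/343) = 10190778504062/343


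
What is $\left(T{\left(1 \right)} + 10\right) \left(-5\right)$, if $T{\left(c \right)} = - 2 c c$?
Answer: $-40$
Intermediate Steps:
$T{\left(c \right)} = - 2 c^{2}$
$\left(T{\left(1 \right)} + 10\right) \left(-5\right) = \left(- 2 \cdot 1^{2} + 10\right) \left(-5\right) = \left(\left(-2\right) 1 + 10\right) \left(-5\right) = \left(-2 + 10\right) \left(-5\right) = 8 \left(-5\right) = -40$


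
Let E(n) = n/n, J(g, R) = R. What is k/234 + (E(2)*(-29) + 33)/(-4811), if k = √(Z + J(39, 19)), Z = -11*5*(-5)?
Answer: -4/4811 + 7*√6/234 ≈ 0.072444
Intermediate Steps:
Z = 275 (Z = -55*(-5) = 275)
E(n) = 1
k = 7*√6 (k = √(275 + 19) = √294 = 7*√6 ≈ 17.146)
k/234 + (E(2)*(-29) + 33)/(-4811) = (7*√6)/234 + (1*(-29) + 33)/(-4811) = (7*√6)*(1/234) + (-29 + 33)*(-1/4811) = 7*√6/234 + 4*(-1/4811) = 7*√6/234 - 4/4811 = -4/4811 + 7*√6/234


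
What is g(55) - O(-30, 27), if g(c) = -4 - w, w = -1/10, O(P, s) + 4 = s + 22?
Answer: -489/10 ≈ -48.900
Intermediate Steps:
O(P, s) = 18 + s (O(P, s) = -4 + (s + 22) = -4 + (22 + s) = 18 + s)
w = -⅒ (w = -1*⅒ = -⅒ ≈ -0.10000)
g(c) = -39/10 (g(c) = -4 - 1*(-⅒) = -4 + ⅒ = -39/10)
g(55) - O(-30, 27) = -39/10 - (18 + 27) = -39/10 - 1*45 = -39/10 - 45 = -489/10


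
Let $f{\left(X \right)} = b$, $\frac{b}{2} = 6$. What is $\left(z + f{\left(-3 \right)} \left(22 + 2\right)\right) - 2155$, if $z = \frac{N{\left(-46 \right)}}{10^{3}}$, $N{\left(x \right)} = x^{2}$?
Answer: $- \frac{466221}{250} \approx -1864.9$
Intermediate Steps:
$b = 12$ ($b = 2 \cdot 6 = 12$)
$f{\left(X \right)} = 12$
$z = \frac{529}{250}$ ($z = \frac{\left(-46\right)^{2}}{10^{3}} = \frac{2116}{1000} = 2116 \cdot \frac{1}{1000} = \frac{529}{250} \approx 2.116$)
$\left(z + f{\left(-3 \right)} \left(22 + 2\right)\right) - 2155 = \left(\frac{529}{250} + 12 \left(22 + 2\right)\right) - 2155 = \left(\frac{529}{250} + 12 \cdot 24\right) - 2155 = \left(\frac{529}{250} + 288\right) - 2155 = \frac{72529}{250} - 2155 = - \frac{466221}{250}$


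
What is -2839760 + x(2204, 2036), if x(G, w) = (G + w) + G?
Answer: -2833316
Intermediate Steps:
x(G, w) = w + 2*G
-2839760 + x(2204, 2036) = -2839760 + (2036 + 2*2204) = -2839760 + (2036 + 4408) = -2839760 + 6444 = -2833316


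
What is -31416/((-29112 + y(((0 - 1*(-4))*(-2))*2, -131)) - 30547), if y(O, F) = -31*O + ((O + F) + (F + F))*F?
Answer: 3927/698 ≈ 5.6261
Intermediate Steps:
y(O, F) = -31*O + F*(O + 3*F) (y(O, F) = -31*O + ((F + O) + 2*F)*F = -31*O + (O + 3*F)*F = -31*O + F*(O + 3*F))
-31416/((-29112 + y(((0 - 1*(-4))*(-2))*2, -131)) - 30547) = -31416/((-29112 + (-31*(0 - 1*(-4))*(-2)*2 + 3*(-131)² - 131*(0 - 1*(-4))*(-2)*2)) - 30547) = -31416/((-29112 + (-31*(0 + 4)*(-2)*2 + 3*17161 - 131*(0 + 4)*(-2)*2)) - 30547) = -31416/((-29112 + (-31*4*(-2)*2 + 51483 - 131*4*(-2)*2)) - 30547) = -31416/((-29112 + (-(-248)*2 + 51483 - (-1048)*2)) - 30547) = -31416/((-29112 + (-31*(-16) + 51483 - 131*(-16))) - 30547) = -31416/((-29112 + (496 + 51483 + 2096)) - 30547) = -31416/((-29112 + 54075) - 30547) = -31416/(24963 - 30547) = -31416/(-5584) = -31416*(-1/5584) = 3927/698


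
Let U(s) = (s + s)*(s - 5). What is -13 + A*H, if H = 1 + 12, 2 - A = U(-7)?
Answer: -2171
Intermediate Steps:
U(s) = 2*s*(-5 + s) (U(s) = (2*s)*(-5 + s) = 2*s*(-5 + s))
A = -166 (A = 2 - 2*(-7)*(-5 - 7) = 2 - 2*(-7)*(-12) = 2 - 1*168 = 2 - 168 = -166)
H = 13
-13 + A*H = -13 - 166*13 = -13 - 2158 = -2171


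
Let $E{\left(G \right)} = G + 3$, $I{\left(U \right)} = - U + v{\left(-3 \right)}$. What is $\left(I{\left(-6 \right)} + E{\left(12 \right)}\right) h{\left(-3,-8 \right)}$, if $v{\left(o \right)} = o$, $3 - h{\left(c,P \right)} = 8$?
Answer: $-90$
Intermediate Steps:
$h{\left(c,P \right)} = -5$ ($h{\left(c,P \right)} = 3 - 8 = -5$)
$I{\left(U \right)} = -3 - U$ ($I{\left(U \right)} = - U - 3 = -3 - U$)
$E{\left(G \right)} = 3 + G$
$\left(I{\left(-6 \right)} + E{\left(12 \right)}\right) h{\left(-3,-8 \right)} = \left(\left(-3 - -6\right) + \left(3 + 12\right)\right) \left(-5\right) = \left(\left(-3 + 6\right) + 15\right) \left(-5\right) = \left(3 + 15\right) \left(-5\right) = 18 \left(-5\right) = -90$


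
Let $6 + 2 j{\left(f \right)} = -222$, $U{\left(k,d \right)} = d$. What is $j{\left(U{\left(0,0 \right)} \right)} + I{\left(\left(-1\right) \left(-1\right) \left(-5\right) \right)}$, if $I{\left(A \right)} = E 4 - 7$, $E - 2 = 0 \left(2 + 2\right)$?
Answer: $-113$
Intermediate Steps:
$E = 2$ ($E = 2 + 0 \left(2 + 2\right) = 2 + 0 \cdot 4 = 2 + 0 = 2$)
$j{\left(f \right)} = -114$ ($j{\left(f \right)} = -3 + \frac{1}{2} \left(-222\right) = -3 - 111 = -114$)
$I{\left(A \right)} = 1$ ($I{\left(A \right)} = 2 \cdot 4 - 7 = 8 - 7 = 1$)
$j{\left(U{\left(0,0 \right)} \right)} + I{\left(\left(-1\right) \left(-1\right) \left(-5\right) \right)} = -114 + 1 = -113$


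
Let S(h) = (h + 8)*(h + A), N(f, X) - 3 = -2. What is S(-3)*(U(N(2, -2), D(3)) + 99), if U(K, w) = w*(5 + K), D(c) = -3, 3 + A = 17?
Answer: 4455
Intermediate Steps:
A = 14 (A = -3 + 17 = 14)
N(f, X) = 1 (N(f, X) = 3 - 2 = 1)
S(h) = (8 + h)*(14 + h) (S(h) = (h + 8)*(h + 14) = (8 + h)*(14 + h))
S(-3)*(U(N(2, -2), D(3)) + 99) = (112 + (-3)**2 + 22*(-3))*(-3*(5 + 1) + 99) = (112 + 9 - 66)*(-3*6 + 99) = 55*(-18 + 99) = 55*81 = 4455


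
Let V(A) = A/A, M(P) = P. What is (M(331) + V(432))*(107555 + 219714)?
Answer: 108653308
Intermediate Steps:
V(A) = 1
(M(331) + V(432))*(107555 + 219714) = (331 + 1)*(107555 + 219714) = 332*327269 = 108653308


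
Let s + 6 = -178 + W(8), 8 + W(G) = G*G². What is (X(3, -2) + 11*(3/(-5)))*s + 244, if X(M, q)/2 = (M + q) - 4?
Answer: -3788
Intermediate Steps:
W(G) = -8 + G³ (W(G) = -8 + G*G² = -8 + G³)
X(M, q) = -8 + 2*M + 2*q (X(M, q) = 2*((M + q) - 4) = 2*(-4 + M + q) = -8 + 2*M + 2*q)
s = 320 (s = -6 + (-178 + (-8 + 8³)) = -6 + (-178 + (-8 + 512)) = -6 + (-178 + 504) = -6 + 326 = 320)
(X(3, -2) + 11*(3/(-5)))*s + 244 = ((-8 + 2*3 + 2*(-2)) + 11*(3/(-5)))*320 + 244 = ((-8 + 6 - 4) + 11*(3*(-⅕)))*320 + 244 = (-6 + 11*(-⅗))*320 + 244 = (-6 - 33/5)*320 + 244 = -63/5*320 + 244 = -4032 + 244 = -3788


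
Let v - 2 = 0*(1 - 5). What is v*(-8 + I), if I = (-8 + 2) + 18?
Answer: 8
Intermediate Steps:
I = 12 (I = -6 + 18 = 12)
v = 2 (v = 2 + 0*(1 - 5) = 2 + 0*(-4) = 2 + 0 = 2)
v*(-8 + I) = 2*(-8 + 12) = 2*4 = 8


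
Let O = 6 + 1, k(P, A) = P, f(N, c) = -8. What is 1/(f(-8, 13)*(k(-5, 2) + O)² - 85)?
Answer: -1/117 ≈ -0.0085470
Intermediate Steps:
O = 7
1/(f(-8, 13)*(k(-5, 2) + O)² - 85) = 1/(-8*(-5 + 7)² - 85) = 1/(-8*2² - 85) = 1/(-8*4 - 85) = 1/(-32 - 85) = 1/(-117) = -1/117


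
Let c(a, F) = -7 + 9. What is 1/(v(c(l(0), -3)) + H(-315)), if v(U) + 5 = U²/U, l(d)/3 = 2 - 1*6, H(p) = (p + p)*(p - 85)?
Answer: 1/251997 ≈ 3.9683e-6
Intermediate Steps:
H(p) = 2*p*(-85 + p) (H(p) = (2*p)*(-85 + p) = 2*p*(-85 + p))
l(d) = -12 (l(d) = 3*(2 - 1*6) = 3*(2 - 6) = 3*(-4) = -12)
c(a, F) = 2
v(U) = -5 + U (v(U) = -5 + U²/U = -5 + U)
1/(v(c(l(0), -3)) + H(-315)) = 1/((-5 + 2) + 2*(-315)*(-85 - 315)) = 1/(-3 + 2*(-315)*(-400)) = 1/(-3 + 252000) = 1/251997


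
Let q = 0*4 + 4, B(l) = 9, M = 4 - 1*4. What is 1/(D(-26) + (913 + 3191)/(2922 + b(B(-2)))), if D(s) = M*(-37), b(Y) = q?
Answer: 77/108 ≈ 0.71296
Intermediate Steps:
M = 0 (M = 4 - 4 = 0)
q = 4 (q = 0 + 4 = 4)
b(Y) = 4
D(s) = 0 (D(s) = 0*(-37) = 0)
1/(D(-26) + (913 + 3191)/(2922 + b(B(-2)))) = 1/(0 + (913 + 3191)/(2922 + 4)) = 1/(0 + 4104/2926) = 1/(0 + 4104*(1/2926)) = 1/(0 + 108/77) = 1/(108/77) = 77/108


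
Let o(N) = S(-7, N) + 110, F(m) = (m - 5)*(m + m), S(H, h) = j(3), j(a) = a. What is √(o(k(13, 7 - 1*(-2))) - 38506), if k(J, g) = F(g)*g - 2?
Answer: I*√38393 ≈ 195.94*I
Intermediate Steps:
S(H, h) = 3
F(m) = 2*m*(-5 + m) (F(m) = (-5 + m)*(2*m) = 2*m*(-5 + m))
k(J, g) = -2 + 2*g²*(-5 + g) (k(J, g) = (2*g*(-5 + g))*g - 2 = 2*g²*(-5 + g) - 2 = -2 + 2*g²*(-5 + g))
o(N) = 113 (o(N) = 3 + 110 = 113)
√(o(k(13, 7 - 1*(-2))) - 38506) = √(113 - 38506) = √(-38393) = I*√38393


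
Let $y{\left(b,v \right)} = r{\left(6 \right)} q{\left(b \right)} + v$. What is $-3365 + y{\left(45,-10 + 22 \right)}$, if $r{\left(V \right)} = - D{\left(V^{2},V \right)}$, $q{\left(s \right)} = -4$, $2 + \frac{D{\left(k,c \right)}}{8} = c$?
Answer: $-3225$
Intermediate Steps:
$D{\left(k,c \right)} = -16 + 8 c$
$r{\left(V \right)} = 16 - 8 V$ ($r{\left(V \right)} = - (-16 + 8 V) = 16 - 8 V$)
$y{\left(b,v \right)} = 128 + v$ ($y{\left(b,v \right)} = \left(16 - 48\right) \left(-4\right) + v = \left(-32\right) \left(-4\right) + v = 128 + v$)
$-3365 + y{\left(45,-10 + 22 \right)} = -3365 + \left(128 + \left(-10 + 22\right)\right) = -3365 + \left(128 + 12\right) = -3365 + 140 = -3225$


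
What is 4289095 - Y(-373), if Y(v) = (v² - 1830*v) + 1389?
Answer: 3465987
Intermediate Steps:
Y(v) = 1389 + v² - 1830*v
4289095 - Y(-373) = 4289095 - (1389 + (-373)² - 1830*(-373)) = 4289095 - (1389 + 139129 + 682590) = 4289095 - 1*823108 = 4289095 - 823108 = 3465987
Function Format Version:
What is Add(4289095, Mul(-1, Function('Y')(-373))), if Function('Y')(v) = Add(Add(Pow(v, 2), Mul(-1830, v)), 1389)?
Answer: 3465987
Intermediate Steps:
Function('Y')(v) = Add(1389, Pow(v, 2), Mul(-1830, v))
Add(4289095, Mul(-1, Function('Y')(-373))) = Add(4289095, Mul(-1, Add(1389, Pow(-373, 2), Mul(-1830, -373)))) = Add(4289095, Mul(-1, Add(1389, 139129, 682590))) = Add(4289095, Mul(-1, 823108)) = Add(4289095, -823108) = 3465987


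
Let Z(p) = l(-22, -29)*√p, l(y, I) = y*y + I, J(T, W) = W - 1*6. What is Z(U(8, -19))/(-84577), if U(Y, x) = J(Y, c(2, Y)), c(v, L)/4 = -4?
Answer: -455*I*√22/84577 ≈ -0.025233*I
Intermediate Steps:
c(v, L) = -16 (c(v, L) = 4*(-4) = -16)
J(T, W) = -6 + W (J(T, W) = W - 6 = -6 + W)
l(y, I) = I + y² (l(y, I) = y² + I = I + y²)
U(Y, x) = -22 (U(Y, x) = -6 - 16 = -22)
Z(p) = 455*√p (Z(p) = (-29 + (-22)²)*√p = (-29 + 484)*√p = 455*√p)
Z(U(8, -19))/(-84577) = (455*√(-22))/(-84577) = (455*(I*√22))*(-1/84577) = (455*I*√22)*(-1/84577) = -455*I*√22/84577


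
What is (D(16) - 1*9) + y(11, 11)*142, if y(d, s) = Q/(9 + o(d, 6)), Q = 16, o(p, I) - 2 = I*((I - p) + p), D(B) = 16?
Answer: 2601/47 ≈ 55.340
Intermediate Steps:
o(p, I) = 2 + I**2 (o(p, I) = 2 + I*((I - p) + p) = 2 + I*I = 2 + I**2)
y(d, s) = 16/47 (y(d, s) = 16/(9 + (2 + 6**2)) = 16/(9 + (2 + 36)) = 16/(9 + 38) = 16/47)
(D(16) - 1*9) + y(11, 11)*142 = (16 - 1*9) + (16/47)*142 = (16 - 9) + 2272/47 = 7 + 2272/47 = 2601/47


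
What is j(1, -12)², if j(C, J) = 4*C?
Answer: 16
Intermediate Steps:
j(1, -12)² = (4*1)² = 4² = 16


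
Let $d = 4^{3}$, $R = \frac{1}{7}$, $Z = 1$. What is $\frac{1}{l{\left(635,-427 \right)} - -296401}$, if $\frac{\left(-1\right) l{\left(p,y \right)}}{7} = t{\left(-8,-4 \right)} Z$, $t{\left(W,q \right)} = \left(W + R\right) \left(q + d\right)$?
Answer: $\frac{1}{299701} \approx 3.3367 \cdot 10^{-6}$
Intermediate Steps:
$R = \frac{1}{7} \approx 0.14286$
$d = 64$
$t{\left(W,q \right)} = \left(64 + q\right) \left(\frac{1}{7} + W\right)$ ($t{\left(W,q \right)} = \left(W + \frac{1}{7}\right) \left(q + 64\right) = \left(\frac{1}{7} + W\right) \left(64 + q\right) = \left(64 + q\right) \left(\frac{1}{7} + W\right)$)
$l{\left(p,y \right)} = 3300$ ($l{\left(p,y \right)} = - 7 \left(\frac{64}{7} + 64 \left(-8\right) + \frac{1}{7} \left(-4\right) - -32\right) 1 = - 7 \left(\frac{64}{7} - 512 - \frac{4}{7} + 32\right) 1 = - 7 \left(\left(- \frac{3300}{7}\right) 1\right) = \left(-7\right) \left(- \frac{3300}{7}\right) = 3300$)
$\frac{1}{l{\left(635,-427 \right)} - -296401} = \frac{1}{3300 - -296401} = \frac{1}{3300 + 296401} = \frac{1}{299701}$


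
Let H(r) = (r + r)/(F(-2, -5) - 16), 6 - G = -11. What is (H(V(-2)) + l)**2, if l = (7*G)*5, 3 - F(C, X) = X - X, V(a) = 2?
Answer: 59768361/169 ≈ 3.5366e+5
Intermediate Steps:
G = 17 (G = 6 - 1*(-11) = 6 + 11 = 17)
F(C, X) = 3 (F(C, X) = 3 - (X - X) = 3 - 1*0 = 3 + 0 = 3)
l = 595 (l = (7*17)*5 = 119*5 = 595)
H(r) = -2*r/13 (H(r) = (r + r)/(3 - 16) = (2*r)/(-13) = (2*r)*(-1/13) = -2*r/13)
(H(V(-2)) + l)**2 = (-2/13*2 + 595)**2 = (-4/13 + 595)**2 = (7731/13)**2 = 59768361/169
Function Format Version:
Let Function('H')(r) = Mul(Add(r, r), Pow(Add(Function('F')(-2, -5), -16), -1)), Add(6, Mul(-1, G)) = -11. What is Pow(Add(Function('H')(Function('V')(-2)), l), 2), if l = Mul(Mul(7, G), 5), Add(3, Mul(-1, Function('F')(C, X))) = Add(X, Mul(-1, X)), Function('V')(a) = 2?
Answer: Rational(59768361, 169) ≈ 3.5366e+5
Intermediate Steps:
G = 17 (G = Add(6, Mul(-1, -11)) = Add(6, 11) = 17)
Function('F')(C, X) = 3 (Function('F')(C, X) = Add(3, Mul(-1, Add(X, Mul(-1, X)))) = Add(3, Mul(-1, 0)) = Add(3, 0) = 3)
l = 595 (l = Mul(Mul(7, 17), 5) = Mul(119, 5) = 595)
Function('H')(r) = Mul(Rational(-2, 13), r) (Function('H')(r) = Mul(Add(r, r), Pow(Add(3, -16), -1)) = Mul(Mul(2, r), Pow(-13, -1)) = Mul(Mul(2, r), Rational(-1, 13)) = Mul(Rational(-2, 13), r))
Pow(Add(Function('H')(Function('V')(-2)), l), 2) = Pow(Add(Mul(Rational(-2, 13), 2), 595), 2) = Pow(Add(Rational(-4, 13), 595), 2) = Pow(Rational(7731, 13), 2) = Rational(59768361, 169)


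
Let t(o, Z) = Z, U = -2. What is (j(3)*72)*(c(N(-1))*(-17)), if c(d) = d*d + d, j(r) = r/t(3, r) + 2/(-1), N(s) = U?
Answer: 2448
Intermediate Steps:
N(s) = -2
j(r) = -1 (j(r) = r/r + 2/(-1) = 1 + 2*(-1) = 1 - 2 = -1)
c(d) = d + d**2 (c(d) = d**2 + d = d + d**2)
(j(3)*72)*(c(N(-1))*(-17)) = (-1*72)*(-2*(1 - 2)*(-17)) = -72*(-2*(-1))*(-17) = -144*(-17) = -72*(-34) = 2448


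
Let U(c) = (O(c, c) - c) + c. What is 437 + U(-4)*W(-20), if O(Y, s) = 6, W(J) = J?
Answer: 317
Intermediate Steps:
U(c) = 6 (U(c) = (6 - c) + c = 6)
437 + U(-4)*W(-20) = 437 + 6*(-20) = 437 - 120 = 317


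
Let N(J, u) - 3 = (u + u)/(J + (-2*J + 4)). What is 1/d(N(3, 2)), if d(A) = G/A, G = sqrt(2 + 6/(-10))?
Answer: sqrt(35) ≈ 5.9161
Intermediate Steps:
N(J, u) = 3 + 2*u/(4 - J) (N(J, u) = 3 + (u + u)/(J + (-2*J + 4)) = 3 + (2*u)/(J + (4 - 2*J)) = 3 + (2*u)/(4 - J) = 3 + 2*u/(4 - J))
G = sqrt(35)/5 (G = sqrt(2 + 6*(-1/10)) = sqrt(2 - 3/5) = sqrt(7/5) = sqrt(35)/5 ≈ 1.1832)
d(A) = sqrt(35)/(5*A) (d(A) = (sqrt(35)/5)/A = sqrt(35)/(5*A))
1/d(N(3, 2)) = 1/(sqrt(35)/(5*(((-12 - 2*2 + 3*3)/(-4 + 3))))) = 1/(sqrt(35)/(5*(((-12 - 4 + 9)/(-1))))) = 1/(sqrt(35)/(5*((-1*(-7))))) = 1/((1/5)*sqrt(35)/7) = 1/((1/5)*sqrt(35)*(1/7)) = 1/(sqrt(35)/35) = sqrt(35)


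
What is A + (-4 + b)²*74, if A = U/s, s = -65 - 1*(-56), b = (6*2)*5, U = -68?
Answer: 2088644/9 ≈ 2.3207e+5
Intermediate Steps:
b = 60 (b = 12*5 = 60)
s = -9 (s = -65 + 56 = -9)
A = 68/9 (A = -68/(-9) = -68*(-⅑) = 68/9 ≈ 7.5556)
A + (-4 + b)²*74 = 68/9 + (-4 + 60)²*74 = 68/9 + 56²*74 = 68/9 + 3136*74 = 68/9 + 232064 = 2088644/9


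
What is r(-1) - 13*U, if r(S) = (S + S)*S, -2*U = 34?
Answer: 223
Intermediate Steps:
U = -17 (U = -½*34 = -17)
r(S) = 2*S² (r(S) = (2*S)*S = 2*S²)
r(-1) - 13*U = 2*(-1)² - 13*(-17) = 2*1 + 221 = 2 + 221 = 223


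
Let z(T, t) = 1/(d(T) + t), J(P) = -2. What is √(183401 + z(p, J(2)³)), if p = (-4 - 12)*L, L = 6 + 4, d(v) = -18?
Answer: 15*√551018/26 ≈ 428.25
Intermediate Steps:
L = 10
p = -160 (p = (-4 - 12)*10 = -16*10 = -160)
z(T, t) = 1/(-18 + t)
√(183401 + z(p, J(2)³)) = √(183401 + 1/(-18 + (-2)³)) = √(183401 + 1/(-18 - 8)) = √(183401 + 1/(-26)) = √(183401 - 1/26) = √(4768425/26) = 15*√551018/26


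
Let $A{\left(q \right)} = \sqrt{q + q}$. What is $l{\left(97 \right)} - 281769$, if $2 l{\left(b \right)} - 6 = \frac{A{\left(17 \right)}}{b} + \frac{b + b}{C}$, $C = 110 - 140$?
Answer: $- \frac{8453077}{30} + \frac{\sqrt{34}}{194} \approx -2.8177 \cdot 10^{5}$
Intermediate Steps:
$A{\left(q \right)} = \sqrt{2} \sqrt{q}$ ($A{\left(q \right)} = \sqrt{2 q} = \sqrt{2} \sqrt{q}$)
$C = -30$ ($C = 110 - 140 = -30$)
$l{\left(b \right)} = 3 - \frac{b}{30} + \frac{\sqrt{34}}{2 b}$ ($l{\left(b \right)} = 3 + \frac{\frac{\sqrt{2} \sqrt{17}}{b} + \frac{b + b}{-30}}{2} = 3 + \frac{\frac{\sqrt{34}}{b} + 2 b \left(- \frac{1}{30}\right)}{2} = 3 + \frac{\frac{\sqrt{34}}{b} - \frac{b}{15}}{2} = 3 + \frac{- \frac{b}{15} + \frac{\sqrt{34}}{b}}{2} = 3 - \left(\frac{b}{30} - \frac{\sqrt{34}}{2 b}\right) = 3 - \frac{b}{30} + \frac{\sqrt{34}}{2 b}$)
$l{\left(97 \right)} - 281769 = \left(3 - \frac{97}{30} + \frac{\sqrt{34}}{2 \cdot 97}\right) - 281769 = \left(3 - \frac{97}{30} + \frac{1}{2} \sqrt{34} \cdot \frac{1}{97}\right) - 281769 = \left(3 - \frac{97}{30} + \frac{\sqrt{34}}{194}\right) - 281769 = \left(- \frac{7}{30} + \frac{\sqrt{34}}{194}\right) - 281769 = - \frac{8453077}{30} + \frac{\sqrt{34}}{194}$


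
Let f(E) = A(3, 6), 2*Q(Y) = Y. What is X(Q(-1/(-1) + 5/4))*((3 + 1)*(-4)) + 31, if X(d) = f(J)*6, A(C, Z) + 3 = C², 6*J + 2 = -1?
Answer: -545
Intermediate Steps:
J = -½ (J = -⅓ + (⅙)*(-1) = -⅓ - ⅙ = -½ ≈ -0.50000)
A(C, Z) = -3 + C²
Q(Y) = Y/2
f(E) = 6 (f(E) = -3 + 3² = -3 + 9 = 6)
X(d) = 36 (X(d) = 6*6 = 36)
X(Q(-1/(-1) + 5/4))*((3 + 1)*(-4)) + 31 = 36*((3 + 1)*(-4)) + 31 = 36*(4*(-4)) + 31 = 36*(-16) + 31 = -576 + 31 = -545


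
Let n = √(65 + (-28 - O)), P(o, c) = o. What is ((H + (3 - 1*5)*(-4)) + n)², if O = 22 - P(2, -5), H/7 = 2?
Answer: (22 + √17)² ≈ 682.42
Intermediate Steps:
H = 14 (H = 7*2 = 14)
O = 20 (O = 22 - 1*2 = 22 - 2 = 20)
n = √17 (n = √(65 + (-28 - 1*20)) = √(65 + (-28 - 20)) = √(65 - 48) = √17 ≈ 4.1231)
((H + (3 - 1*5)*(-4)) + n)² = ((14 + (3 - 1*5)*(-4)) + √17)² = ((14 + (3 - 5)*(-4)) + √17)² = ((14 - 2*(-4)) + √17)² = ((14 + 8) + √17)² = (22 + √17)²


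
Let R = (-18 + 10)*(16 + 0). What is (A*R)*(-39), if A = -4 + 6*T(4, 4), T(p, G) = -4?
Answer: -139776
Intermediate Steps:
R = -128 (R = -8*16 = -128)
A = -28 (A = -4 + 6*(-4) = -4 - 24 = -28)
(A*R)*(-39) = -28*(-128)*(-39) = 3584*(-39) = -139776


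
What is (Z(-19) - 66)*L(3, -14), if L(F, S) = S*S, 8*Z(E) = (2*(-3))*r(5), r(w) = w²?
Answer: -16611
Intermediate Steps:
Z(E) = -75/4 (Z(E) = ((2*(-3))*5²)/8 = (-6*25)/8 = (⅛)*(-150) = -75/4)
L(F, S) = S²
(Z(-19) - 66)*L(3, -14) = (-75/4 - 66)*(-14)² = -339/4*196 = -16611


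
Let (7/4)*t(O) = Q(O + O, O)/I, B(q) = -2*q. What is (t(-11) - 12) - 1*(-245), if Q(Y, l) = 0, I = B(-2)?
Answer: 233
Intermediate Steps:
I = 4 (I = -2*(-2) = 4)
t(O) = 0 (t(O) = 4*(0/4)/7 = 4*(0*(1/4))/7 = (4/7)*0 = 0)
(t(-11) - 12) - 1*(-245) = (0 - 12) - 1*(-245) = -12 + 245 = 233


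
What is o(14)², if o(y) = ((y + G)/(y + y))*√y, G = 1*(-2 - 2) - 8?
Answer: 1/14 ≈ 0.071429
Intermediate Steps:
G = -12 (G = 1*(-4) - 8 = -4 - 8 = -12)
o(y) = (-12 + y)/(2*√y) (o(y) = ((y - 12)/(y + y))*√y = ((-12 + y)/((2*y)))*√y = ((-12 + y)*(1/(2*y)))*√y = ((-12 + y)/(2*y))*√y = (-12 + y)/(2*√y))
o(14)² = ((-12 + 14)/(2*√14))² = ((½)*(√14/14)*2)² = (√14/14)² = 1/14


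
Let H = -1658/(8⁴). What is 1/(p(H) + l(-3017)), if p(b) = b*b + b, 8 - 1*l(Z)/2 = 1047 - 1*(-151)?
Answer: -4194304/9983454071 ≈ -0.00042013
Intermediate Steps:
l(Z) = -2380 (l(Z) = 16 - 2*(1047 - 1*(-151)) = 16 - 2*(1047 + 151) = 16 - 2*1198 = 16 - 2396 = -2380)
H = -829/2048 (H = -1658/4096 = -1658*1/4096 = -829/2048 ≈ -0.40479)
p(b) = b + b² (p(b) = b² + b = b + b²)
1/(p(H) + l(-3017)) = 1/(-829*(1 - 829/2048)/2048 - 2380) = 1/(-829/2048*1219/2048 - 2380) = 1/(-1010551/4194304 - 2380) = 1/(-9983454071/4194304) = -4194304/9983454071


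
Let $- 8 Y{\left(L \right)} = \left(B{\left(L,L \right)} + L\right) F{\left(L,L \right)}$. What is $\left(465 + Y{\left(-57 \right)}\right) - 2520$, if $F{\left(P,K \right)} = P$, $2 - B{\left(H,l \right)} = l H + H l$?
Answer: $- \frac{389961}{8} \approx -48745.0$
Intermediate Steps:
$B{\left(H,l \right)} = 2 - 2 H l$ ($B{\left(H,l \right)} = 2 - \left(l H + H l\right) = 2 - \left(H l + H l\right) = 2 - 2 H l$)
$Y{\left(L \right)} = - \frac{L \left(2 + L - 2 L^{2}\right)}{8}$ ($Y{\left(L \right)} = - \frac{\left(\left(2 - 2 L L\right) + L\right) L}{8} = - \frac{\left(\left(2 - 2 L^{2}\right) + L\right) L}{8} = - \frac{\left(2 + L - 2 L^{2}\right) L}{8} = - \frac{L \left(2 + L - 2 L^{2}\right)}{8}$)
$\left(465 + Y{\left(-57 \right)}\right) - 2520 = \left(465 + \frac{1}{8} \left(-57\right) \left(-2 - -57 + 2 \left(-57\right)^{2}\right)\right) - 2520 = \left(465 + \frac{1}{8} \left(-57\right) \left(-2 + 57 + 2 \cdot 3249\right)\right) - 2520 = \left(465 + \frac{1}{8} \left(-57\right) \left(-2 + 57 + 6498\right)\right) - 2520 = \left(465 + \frac{1}{8} \left(-57\right) 6553\right) - 2520 = \left(465 - \frac{373521}{8}\right) - 2520 = - \frac{369801}{8} - 2520 = - \frac{389961}{8}$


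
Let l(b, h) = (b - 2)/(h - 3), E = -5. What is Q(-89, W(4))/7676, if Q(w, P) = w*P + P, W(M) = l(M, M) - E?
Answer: -154/1919 ≈ -0.080250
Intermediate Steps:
l(b, h) = (-2 + b)/(-3 + h)
W(M) = 5 + (-2 + M)/(-3 + M) (W(M) = (-2 + M)/(-3 + M) - 1*(-5) = (-2 + M)/(-3 + M) + 5 = 5 + (-2 + M)/(-3 + M))
Q(w, P) = P + P*w (Q(w, P) = P*w + P = P + P*w)
Q(-89, W(4))/7676 = (((-17 + 6*4)/(-3 + 4))*(1 - 89))/7676 = (((-17 + 24)/1)*(-88))*(1/7676) = ((1*7)*(-88))*(1/7676) = (7*(-88))*(1/7676) = -616*1/7676 = -154/1919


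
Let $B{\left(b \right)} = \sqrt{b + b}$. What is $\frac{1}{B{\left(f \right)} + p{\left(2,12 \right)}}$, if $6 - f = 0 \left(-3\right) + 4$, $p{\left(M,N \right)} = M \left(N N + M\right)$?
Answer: $\frac{1}{294} \approx 0.0034014$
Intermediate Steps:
$p{\left(M,N \right)} = M \left(M + N^{2}\right)$ ($p{\left(M,N \right)} = M \left(N^{2} + M\right) = M \left(M + N^{2}\right)$)
$f = 2$ ($f = 6 - \left(0 \left(-3\right) + 4\right) = 6 - \left(0 + 4\right) = 6 - 4 = 2$)
$B{\left(b \right)} = \sqrt{2} \sqrt{b}$ ($B{\left(b \right)} = \sqrt{2 b} = \sqrt{2} \sqrt{b}$)
$\frac{1}{B{\left(f \right)} + p{\left(2,12 \right)}} = \frac{1}{\sqrt{2} \sqrt{2} + 2 \left(2 + 12^{2}\right)} = \frac{1}{2 + 2 \left(2 + 144\right)} = \frac{1}{2 + 2 \cdot 146} = \frac{1}{2 + 292} = \frac{1}{294}$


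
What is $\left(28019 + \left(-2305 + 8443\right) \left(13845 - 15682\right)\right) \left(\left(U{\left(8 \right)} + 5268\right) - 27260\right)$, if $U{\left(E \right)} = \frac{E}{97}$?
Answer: $\frac{23993319228192}{97} \approx 2.4735 \cdot 10^{11}$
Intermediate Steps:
$U{\left(E \right)} = \frac{E}{97}$ ($U{\left(E \right)} = E \frac{1}{97} = \frac{E}{97}$)
$\left(28019 + \left(-2305 + 8443\right) \left(13845 - 15682\right)\right) \left(\left(U{\left(8 \right)} + 5268\right) - 27260\right) = \left(28019 + \left(-2305 + 8443\right) \left(13845 - 15682\right)\right) \left(\left(\frac{1}{97} \cdot 8 + 5268\right) - 27260\right) = \left(28019 + 6138 \left(-1837\right)\right) \left(\left(\frac{8}{97} + 5268\right) - 27260\right) = \left(28019 - 11275506\right) \left(\frac{511004}{97} - 27260\right) = \left(-11247487\right) \left(- \frac{2133216}{97}\right) = \frac{23993319228192}{97}$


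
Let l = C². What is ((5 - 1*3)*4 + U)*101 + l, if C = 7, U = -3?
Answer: 554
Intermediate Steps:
l = 49 (l = 7² = 49)
((5 - 1*3)*4 + U)*101 + l = ((5 - 1*3)*4 - 3)*101 + 49 = ((5 - 3)*4 - 3)*101 + 49 = (2*4 - 3)*101 + 49 = (8 - 3)*101 + 49 = 5*101 + 49 = 505 + 49 = 554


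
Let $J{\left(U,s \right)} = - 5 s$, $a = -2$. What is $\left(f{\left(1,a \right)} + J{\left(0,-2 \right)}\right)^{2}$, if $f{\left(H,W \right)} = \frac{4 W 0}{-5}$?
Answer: $100$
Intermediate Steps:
$f{\left(H,W \right)} = 0$ ($f{\left(H,W \right)} = 0 \left(- \frac{1}{5}\right) = 0$)
$\left(f{\left(1,a \right)} + J{\left(0,-2 \right)}\right)^{2} = \left(0 - -10\right)^{2} = \left(0 + 10\right)^{2} = 10^{2} = 100$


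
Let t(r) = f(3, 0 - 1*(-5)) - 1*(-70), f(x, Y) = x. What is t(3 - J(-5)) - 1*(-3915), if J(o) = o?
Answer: 3988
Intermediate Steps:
t(r) = 73 (t(r) = 3 - 1*(-70) = 3 + 70 = 73)
t(3 - J(-5)) - 1*(-3915) = 73 - 1*(-3915) = 73 + 3915 = 3988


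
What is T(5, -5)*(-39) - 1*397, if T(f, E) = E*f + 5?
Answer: 383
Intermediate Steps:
T(f, E) = 5 + E*f
T(5, -5)*(-39) - 1*397 = (5 - 5*5)*(-39) - 1*397 = (5 - 25)*(-39) - 397 = -20*(-39) - 397 = 780 - 397 = 383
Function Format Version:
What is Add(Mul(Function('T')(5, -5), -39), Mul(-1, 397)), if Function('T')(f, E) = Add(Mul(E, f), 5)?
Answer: 383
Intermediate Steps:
Function('T')(f, E) = Add(5, Mul(E, f))
Add(Mul(Function('T')(5, -5), -39), Mul(-1, 397)) = Add(Mul(Add(5, Mul(-5, 5)), -39), Mul(-1, 397)) = Add(Mul(Add(5, -25), -39), -397) = Add(Mul(-20, -39), -397) = Add(780, -397) = 383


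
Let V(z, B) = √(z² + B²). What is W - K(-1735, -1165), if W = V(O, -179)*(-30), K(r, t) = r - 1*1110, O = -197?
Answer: 2845 - 150*√2834 ≈ -5140.3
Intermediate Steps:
K(r, t) = -1110 + r (K(r, t) = r - 1110 = -1110 + r)
V(z, B) = √(B² + z²)
W = -150*√2834 (W = √((-179)² + (-197)²)*(-30) = √(32041 + 38809)*(-30) = √70850*(-30) = (5*√2834)*(-30) = -150*√2834 ≈ -7985.3)
W - K(-1735, -1165) = -150*√2834 - (-1110 - 1735) = -150*√2834 - 1*(-2845) = -150*√2834 + 2845 = 2845 - 150*√2834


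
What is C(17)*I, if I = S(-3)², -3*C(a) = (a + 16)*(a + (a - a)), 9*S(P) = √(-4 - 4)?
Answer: 1496/81 ≈ 18.469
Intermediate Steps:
S(P) = 2*I*√2/9 (S(P) = √(-4 - 4)/9 = √(-8)/9 = (2*I*√2)/9 = 2*I*√2/9)
C(a) = -a*(16 + a)/3 (C(a) = -(a + 16)*(a + (a - a))/3 = -(16 + a)*(a + 0)/3 = -(16 + a)*a/3 = -a*(16 + a)/3)
I = -8/81 (I = (2*I*√2/9)² = -8/81 ≈ -0.098765)
C(17)*I = -⅓*17*(16 + 17)*(-8/81) = -⅓*17*33*(-8/81) = -187*(-8/81) = 1496/81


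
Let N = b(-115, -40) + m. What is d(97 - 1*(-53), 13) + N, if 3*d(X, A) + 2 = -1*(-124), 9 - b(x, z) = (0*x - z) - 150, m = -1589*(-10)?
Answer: 48149/3 ≈ 16050.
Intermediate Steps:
m = 15890
b(x, z) = 159 + z (b(x, z) = 9 - ((0*x - z) - 150) = 9 - ((0 - z) - 150) = 9 - (-z - 150) = 9 - (-150 - z) = 9 + (150 + z) = 159 + z)
d(X, A) = 122/3 (d(X, A) = -⅔ + (-1*(-124))/3 = -⅔ + (⅓)*124 = -⅔ + 124/3 = 122/3)
N = 16009 (N = (159 - 40) + 15890 = 119 + 15890 = 16009)
d(97 - 1*(-53), 13) + N = 122/3 + 16009 = 48149/3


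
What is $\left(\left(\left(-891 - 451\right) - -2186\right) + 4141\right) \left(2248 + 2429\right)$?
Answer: $23314845$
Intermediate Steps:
$\left(\left(\left(-891 - 451\right) - -2186\right) + 4141\right) \left(2248 + 2429\right) = \left(\left(\left(-891 - 451\right) + 2186\right) + 4141\right) 4677 = \left(\left(-1342 + 2186\right) + 4141\right) 4677 = \left(844 + 4141\right) 4677 = 4985 \cdot 4677 = 23314845$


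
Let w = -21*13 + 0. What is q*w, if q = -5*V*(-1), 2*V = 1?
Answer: -1365/2 ≈ -682.50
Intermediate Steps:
V = ½ (V = (½)*1 = ½ ≈ 0.50000)
w = -273 (w = -273 + 0 = -273)
q = 5/2 (q = -5/2*(-1) = 5/2 ≈ 2.5000)
q*w = (5/2)*(-273) = -1365/2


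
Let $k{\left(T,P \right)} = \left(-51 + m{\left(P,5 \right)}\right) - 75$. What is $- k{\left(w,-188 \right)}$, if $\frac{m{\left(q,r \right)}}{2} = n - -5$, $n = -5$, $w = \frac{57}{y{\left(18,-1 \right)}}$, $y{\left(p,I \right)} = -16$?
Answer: $126$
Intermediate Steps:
$w = - \frac{57}{16}$ ($w = \frac{57}{-16} = 57 \left(- \frac{1}{16}\right) = - \frac{57}{16} \approx -3.5625$)
$m{\left(q,r \right)} = 0$ ($m{\left(q,r \right)} = 2 \left(-5 - -5\right) = 2 \left(-5 + 5\right) = 2 \cdot 0 = 0$)
$k{\left(T,P \right)} = -126$ ($k{\left(T,P \right)} = \left(-51 + 0\right) - 75 = -51 - 75 = -126$)
$- k{\left(w,-188 \right)} = \left(-1\right) \left(-126\right) = 126$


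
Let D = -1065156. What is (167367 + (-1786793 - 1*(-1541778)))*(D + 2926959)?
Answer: -144565279344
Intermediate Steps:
(167367 + (-1786793 - 1*(-1541778)))*(D + 2926959) = (167367 + (-1786793 - 1*(-1541778)))*(-1065156 + 2926959) = (167367 + (-1786793 + 1541778))*1861803 = (167367 - 245015)*1861803 = -77648*1861803 = -144565279344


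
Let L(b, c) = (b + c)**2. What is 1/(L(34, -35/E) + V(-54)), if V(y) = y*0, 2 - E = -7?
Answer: 81/73441 ≈ 0.0011029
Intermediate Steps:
E = 9 (E = 2 - 1*(-7) = 2 + 7 = 9)
V(y) = 0
1/(L(34, -35/E) + V(-54)) = 1/((34 - 35/9)**2 + 0) = 1/((271/9)**2 + 0) = 1/(73441/81 + 0) = 1/(73441/81) = 81/73441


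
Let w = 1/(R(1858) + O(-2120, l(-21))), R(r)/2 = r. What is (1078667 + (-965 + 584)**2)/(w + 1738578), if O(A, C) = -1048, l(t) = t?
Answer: 3265173104/4638526105 ≈ 0.70392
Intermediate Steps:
R(r) = 2*r
w = 1/2668 (w = 1/(2*1858 - 1048) = 1/(3716 - 1048) = 1/2668 ≈ 0.00037481)
(1078667 + (-965 + 584)**2)/(w + 1738578) = (1078667 + (-965 + 584)**2)/(1/2668 + 1738578) = (1078667 + (-381)**2)/(4638526105/2668) = (1078667 + 145161)*(2668/4638526105) = 1223828*(2668/4638526105) = 3265173104/4638526105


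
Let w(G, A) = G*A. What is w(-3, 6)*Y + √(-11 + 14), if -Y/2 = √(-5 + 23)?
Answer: √3 + 108*√2 ≈ 154.47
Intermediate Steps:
w(G, A) = A*G
Y = -6*√2 (Y = -2*√(-5 + 23) = -6*√2 ≈ -8.4853)
w(-3, 6)*Y + √(-11 + 14) = (6*(-3))*(-6*√2) + √(-11 + 14) = -(-108)*√2 + √3 = 108*√2 + √3 = √3 + 108*√2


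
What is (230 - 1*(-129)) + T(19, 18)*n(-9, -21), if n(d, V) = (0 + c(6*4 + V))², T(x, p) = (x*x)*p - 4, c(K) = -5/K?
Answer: 165581/9 ≈ 18398.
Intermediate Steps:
T(x, p) = -4 + p*x² (T(x, p) = x²*p - 4 = p*x² - 4 = -4 + p*x²)
n(d, V) = 25/(24 + V)² (n(d, V) = (0 - 5/(6*4 + V))² = (0 - 5/(24 + V))² = (-5/(24 + V))² = 25/(24 + V)²)
(230 - 1*(-129)) + T(19, 18)*n(-9, -21) = (230 - 1*(-129)) + (-4 + 18*19²)*(25/(24 - 21)²) = (230 + 129) + (-4 + 18*361)*(25/3²) = 359 + (-4 + 6498)*(25*(⅑)) = 359 + 6494*(25/9) = 359 + 162350/9 = 165581/9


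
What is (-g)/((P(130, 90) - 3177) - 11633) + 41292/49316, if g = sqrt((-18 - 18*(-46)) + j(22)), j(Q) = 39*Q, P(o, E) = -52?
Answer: 10323/12329 + sqrt(417)/7431 ≈ 0.84004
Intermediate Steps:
g = 2*sqrt(417) (g = sqrt((-18 - 18*(-46)) + 39*22) = sqrt((-18 + 828) + 858) = sqrt(810 + 858) = sqrt(1668) = 2*sqrt(417) ≈ 40.841)
(-g)/((P(130, 90) - 3177) - 11633) + 41292/49316 = (-2*sqrt(417))/((-52 - 3177) - 11633) + 41292/49316 = (-2*sqrt(417))/(-3229 - 11633) + 41292*(1/49316) = -2*sqrt(417)/(-14862) + 10323/12329 = -2*sqrt(417)*(-1/14862) + 10323/12329 = sqrt(417)/7431 + 10323/12329 = 10323/12329 + sqrt(417)/7431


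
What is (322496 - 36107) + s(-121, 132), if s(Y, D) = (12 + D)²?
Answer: 307125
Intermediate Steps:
(322496 - 36107) + s(-121, 132) = (322496 - 36107) + (12 + 132)² = 286389 + 144² = 286389 + 20736 = 307125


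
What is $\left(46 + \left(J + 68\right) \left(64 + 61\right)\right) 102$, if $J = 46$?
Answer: $1458192$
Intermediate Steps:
$\left(46 + \left(J + 68\right) \left(64 + 61\right)\right) 102 = \left(46 + \left(46 + 68\right) \left(64 + 61\right)\right) 102 = \left(46 + 114 \cdot 125\right) 102 = \left(46 + 14250\right) 102 = 14296 \cdot 102 = 1458192$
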